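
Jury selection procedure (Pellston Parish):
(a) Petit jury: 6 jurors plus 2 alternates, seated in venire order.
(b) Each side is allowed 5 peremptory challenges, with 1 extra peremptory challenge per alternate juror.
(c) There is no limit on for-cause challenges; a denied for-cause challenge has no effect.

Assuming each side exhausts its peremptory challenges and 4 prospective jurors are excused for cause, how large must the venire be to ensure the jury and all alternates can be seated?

26

Seats to fill: 6 + 2 alternates = 8.
Peremptories: 5 + 1×2 = 7 per side × 2 sides = 14.
For-cause removals: 4.
Minimum venire: 8 + 14 + 4 = 26.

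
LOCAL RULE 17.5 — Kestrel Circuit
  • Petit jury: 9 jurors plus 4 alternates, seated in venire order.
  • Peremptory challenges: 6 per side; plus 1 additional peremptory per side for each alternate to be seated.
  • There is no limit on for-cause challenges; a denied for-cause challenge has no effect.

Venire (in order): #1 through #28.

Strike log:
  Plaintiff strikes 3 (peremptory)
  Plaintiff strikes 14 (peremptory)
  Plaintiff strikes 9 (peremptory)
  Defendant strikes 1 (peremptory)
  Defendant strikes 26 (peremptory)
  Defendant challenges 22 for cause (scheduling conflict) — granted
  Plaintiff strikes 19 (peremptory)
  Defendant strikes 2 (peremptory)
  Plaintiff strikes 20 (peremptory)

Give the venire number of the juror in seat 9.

Removed: #1, #2, #3, #9, #14, #19, #20, #22, #26.
Seating in order: seats 1–9 → #4, #5, #6, #7, #8, #10, #11, #12, #13; alternates → #15, #16, #17, #18.
So seat 9 is #13.

13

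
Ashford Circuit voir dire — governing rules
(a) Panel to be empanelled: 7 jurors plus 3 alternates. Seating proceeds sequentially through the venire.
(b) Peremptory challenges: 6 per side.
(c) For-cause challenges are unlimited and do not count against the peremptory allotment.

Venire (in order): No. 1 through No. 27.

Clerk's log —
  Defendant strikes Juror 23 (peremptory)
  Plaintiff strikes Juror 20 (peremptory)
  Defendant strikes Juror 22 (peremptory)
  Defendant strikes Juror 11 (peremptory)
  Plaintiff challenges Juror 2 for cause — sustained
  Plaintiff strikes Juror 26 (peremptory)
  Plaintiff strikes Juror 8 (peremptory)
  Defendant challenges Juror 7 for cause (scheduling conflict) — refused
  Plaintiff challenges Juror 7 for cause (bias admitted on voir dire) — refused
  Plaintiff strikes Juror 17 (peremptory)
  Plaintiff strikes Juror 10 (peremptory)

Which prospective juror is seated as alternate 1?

12

Removed: #2, #8, #10, #11, #17, #20, #22, #23, #26. (#7 stays — for-cause denied.)
Seating in order: seats 1–7 → #1, #3, #4, #5, #6, #7, #9; alternates → #12, #13, #14.
So alternate 1 is #12.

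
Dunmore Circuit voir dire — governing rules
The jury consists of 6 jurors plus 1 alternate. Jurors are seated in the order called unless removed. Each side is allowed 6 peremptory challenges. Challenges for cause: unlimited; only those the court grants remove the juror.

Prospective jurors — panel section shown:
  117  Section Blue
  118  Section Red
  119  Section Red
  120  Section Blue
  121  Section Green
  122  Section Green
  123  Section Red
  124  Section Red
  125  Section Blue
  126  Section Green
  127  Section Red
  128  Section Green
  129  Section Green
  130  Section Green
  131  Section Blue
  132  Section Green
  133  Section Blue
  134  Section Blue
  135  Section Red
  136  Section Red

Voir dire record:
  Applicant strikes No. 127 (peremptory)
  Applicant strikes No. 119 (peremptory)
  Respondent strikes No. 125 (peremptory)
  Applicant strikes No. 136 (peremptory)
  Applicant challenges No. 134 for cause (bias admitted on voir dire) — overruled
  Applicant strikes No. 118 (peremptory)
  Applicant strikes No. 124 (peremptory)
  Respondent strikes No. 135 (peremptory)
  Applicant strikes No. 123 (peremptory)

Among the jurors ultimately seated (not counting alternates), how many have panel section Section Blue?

Removed: #118, #119, #123, #124, #125, #127, #135, #136.
Seated jurors 1–6: #117, #120, #121, #122, #126, #128 (alternates #129 not counted).
Of those, in Section Blue: #117, #120 → 2.

2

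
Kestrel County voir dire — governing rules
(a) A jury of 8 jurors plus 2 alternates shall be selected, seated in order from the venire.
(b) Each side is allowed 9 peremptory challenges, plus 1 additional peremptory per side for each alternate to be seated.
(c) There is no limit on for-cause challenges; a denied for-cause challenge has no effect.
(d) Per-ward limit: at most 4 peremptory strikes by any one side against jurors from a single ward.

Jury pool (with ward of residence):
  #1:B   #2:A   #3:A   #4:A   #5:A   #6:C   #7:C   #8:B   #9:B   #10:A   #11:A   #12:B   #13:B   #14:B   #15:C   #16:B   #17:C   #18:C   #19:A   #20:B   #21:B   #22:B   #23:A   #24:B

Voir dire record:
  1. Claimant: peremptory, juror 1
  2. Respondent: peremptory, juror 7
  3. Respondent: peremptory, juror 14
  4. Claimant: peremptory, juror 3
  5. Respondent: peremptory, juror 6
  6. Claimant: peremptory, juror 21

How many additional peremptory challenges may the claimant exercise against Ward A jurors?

Claimant peremptories so far: #1, #3, #21 — 3 of 11 used, 8 left overall.
Against Ward A: #3 — 1 used; per-ward cap 4 leaves 3.
Binding limit: min(8, 3) = 3.

3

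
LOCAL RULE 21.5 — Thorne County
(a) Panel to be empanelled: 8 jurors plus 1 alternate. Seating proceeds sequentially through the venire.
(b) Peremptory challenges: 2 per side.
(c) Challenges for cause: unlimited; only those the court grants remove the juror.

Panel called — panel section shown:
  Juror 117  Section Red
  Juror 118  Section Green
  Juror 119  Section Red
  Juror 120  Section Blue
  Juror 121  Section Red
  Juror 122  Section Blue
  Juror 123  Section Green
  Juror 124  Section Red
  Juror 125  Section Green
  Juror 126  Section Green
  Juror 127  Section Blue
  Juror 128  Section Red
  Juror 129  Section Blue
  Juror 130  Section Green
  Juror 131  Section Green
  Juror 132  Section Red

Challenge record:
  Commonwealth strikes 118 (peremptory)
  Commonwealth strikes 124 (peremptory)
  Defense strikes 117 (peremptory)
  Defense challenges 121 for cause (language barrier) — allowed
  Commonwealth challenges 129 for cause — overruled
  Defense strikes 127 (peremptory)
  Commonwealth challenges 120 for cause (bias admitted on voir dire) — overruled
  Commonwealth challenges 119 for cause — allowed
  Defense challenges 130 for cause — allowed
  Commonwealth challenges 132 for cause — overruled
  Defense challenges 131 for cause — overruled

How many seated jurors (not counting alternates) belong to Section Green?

Removed: #117, #118, #119, #121, #124, #127, #130.
Seated jurors 1–8: #120, #122, #123, #125, #126, #128, #129, #131 (alternates #132 not counted).
Of those, in Section Green: #123, #125, #126, #131 → 4.

4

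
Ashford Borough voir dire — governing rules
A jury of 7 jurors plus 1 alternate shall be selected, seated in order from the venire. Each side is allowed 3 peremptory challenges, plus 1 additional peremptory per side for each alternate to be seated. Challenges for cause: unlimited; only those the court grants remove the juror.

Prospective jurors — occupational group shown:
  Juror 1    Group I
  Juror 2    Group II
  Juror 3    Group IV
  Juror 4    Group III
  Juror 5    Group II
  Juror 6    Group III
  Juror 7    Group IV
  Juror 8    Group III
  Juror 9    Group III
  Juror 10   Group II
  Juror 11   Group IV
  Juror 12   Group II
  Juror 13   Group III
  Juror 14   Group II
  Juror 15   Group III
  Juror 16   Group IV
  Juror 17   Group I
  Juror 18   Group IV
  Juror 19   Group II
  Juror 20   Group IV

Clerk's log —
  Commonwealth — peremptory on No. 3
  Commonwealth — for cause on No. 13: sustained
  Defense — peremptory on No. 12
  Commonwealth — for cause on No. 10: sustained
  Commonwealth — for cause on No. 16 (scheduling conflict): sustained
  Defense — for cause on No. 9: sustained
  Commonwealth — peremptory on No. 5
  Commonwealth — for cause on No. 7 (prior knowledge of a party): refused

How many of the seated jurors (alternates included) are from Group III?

3

Removed: #3, #5, #9, #10, #12, #13, #16.
Seated (8 incl. alternates): #1, #2, #4, #6, #7, #8, #11, #14.
Of those, in Group III: #4, #6, #8 → 3.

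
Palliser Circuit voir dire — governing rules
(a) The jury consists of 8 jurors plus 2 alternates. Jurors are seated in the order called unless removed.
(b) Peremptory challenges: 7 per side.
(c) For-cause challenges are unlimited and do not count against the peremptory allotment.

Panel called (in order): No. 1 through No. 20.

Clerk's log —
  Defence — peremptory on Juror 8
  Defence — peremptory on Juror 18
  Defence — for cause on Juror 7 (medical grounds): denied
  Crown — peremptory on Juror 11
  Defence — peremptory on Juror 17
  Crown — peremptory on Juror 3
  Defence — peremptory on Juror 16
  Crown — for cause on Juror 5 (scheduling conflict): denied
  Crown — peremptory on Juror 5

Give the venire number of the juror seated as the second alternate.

Removed: #3, #5, #8, #11, #16, #17, #18. (#7 stays — for-cause denied.)
Seating in order: seats 1–8 → #1, #2, #4, #6, #7, #9, #10, #12; alternates → #13, #14.
So alternate 2 is #14.

14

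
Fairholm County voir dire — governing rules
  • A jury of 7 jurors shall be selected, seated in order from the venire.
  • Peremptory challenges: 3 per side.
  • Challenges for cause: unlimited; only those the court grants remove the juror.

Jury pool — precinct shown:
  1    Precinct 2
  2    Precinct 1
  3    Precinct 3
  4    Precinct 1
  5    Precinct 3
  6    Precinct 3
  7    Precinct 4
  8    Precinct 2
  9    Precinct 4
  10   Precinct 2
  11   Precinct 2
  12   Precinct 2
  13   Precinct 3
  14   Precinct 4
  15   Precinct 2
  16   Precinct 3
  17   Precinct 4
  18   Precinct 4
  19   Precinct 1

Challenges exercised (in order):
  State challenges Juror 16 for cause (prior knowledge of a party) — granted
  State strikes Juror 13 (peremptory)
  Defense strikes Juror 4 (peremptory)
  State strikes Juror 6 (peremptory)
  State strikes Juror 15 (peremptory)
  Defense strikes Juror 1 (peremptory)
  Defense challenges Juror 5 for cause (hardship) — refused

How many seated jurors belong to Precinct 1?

Removed: #1, #4, #6, #13, #15, #16.
Seated jurors 1–7: #2, #3, #5, #7, #8, #9, #10.
Of those, in Precinct 1: #2 → 1.

1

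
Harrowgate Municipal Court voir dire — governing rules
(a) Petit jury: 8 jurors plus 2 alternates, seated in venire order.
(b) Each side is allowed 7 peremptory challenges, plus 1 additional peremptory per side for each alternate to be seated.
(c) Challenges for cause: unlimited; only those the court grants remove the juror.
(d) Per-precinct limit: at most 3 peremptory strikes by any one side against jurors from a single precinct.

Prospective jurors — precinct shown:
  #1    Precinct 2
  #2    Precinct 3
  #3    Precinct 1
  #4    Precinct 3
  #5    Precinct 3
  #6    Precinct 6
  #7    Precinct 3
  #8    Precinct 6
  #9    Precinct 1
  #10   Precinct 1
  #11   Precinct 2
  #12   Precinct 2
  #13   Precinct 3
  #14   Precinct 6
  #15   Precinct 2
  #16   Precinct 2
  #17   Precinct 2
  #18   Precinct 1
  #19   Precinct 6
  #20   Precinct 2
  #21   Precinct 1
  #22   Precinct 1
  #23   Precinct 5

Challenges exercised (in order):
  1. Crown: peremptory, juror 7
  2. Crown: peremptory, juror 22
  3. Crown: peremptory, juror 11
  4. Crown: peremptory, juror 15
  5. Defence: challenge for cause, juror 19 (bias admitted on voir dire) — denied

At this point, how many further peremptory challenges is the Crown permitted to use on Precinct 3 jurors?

Crown peremptories so far: #7, #22, #11, #15 — 4 of 9 used, 5 left overall.
Against Precinct 3: #7 — 1 used; per-precinct cap 3 leaves 2.
Binding limit: min(5, 2) = 2.

2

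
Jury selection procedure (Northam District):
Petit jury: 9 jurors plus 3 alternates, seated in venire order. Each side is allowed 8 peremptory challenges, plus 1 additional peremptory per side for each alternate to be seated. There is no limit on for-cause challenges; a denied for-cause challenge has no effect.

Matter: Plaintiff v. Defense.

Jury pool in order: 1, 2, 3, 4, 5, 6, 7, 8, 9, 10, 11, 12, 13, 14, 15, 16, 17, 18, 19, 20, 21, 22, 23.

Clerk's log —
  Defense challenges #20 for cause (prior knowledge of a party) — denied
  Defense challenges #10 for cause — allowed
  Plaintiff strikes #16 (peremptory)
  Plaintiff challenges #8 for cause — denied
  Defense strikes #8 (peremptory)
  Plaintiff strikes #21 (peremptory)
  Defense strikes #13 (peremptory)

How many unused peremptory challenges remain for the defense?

Defense allotment: 8 base + 1 × 3 alternates = 11.
Defense peremptories used: #8, #13 — 2 (for-cause on #20, #10 don't count).
Remaining: 11 − 2 = 9.

9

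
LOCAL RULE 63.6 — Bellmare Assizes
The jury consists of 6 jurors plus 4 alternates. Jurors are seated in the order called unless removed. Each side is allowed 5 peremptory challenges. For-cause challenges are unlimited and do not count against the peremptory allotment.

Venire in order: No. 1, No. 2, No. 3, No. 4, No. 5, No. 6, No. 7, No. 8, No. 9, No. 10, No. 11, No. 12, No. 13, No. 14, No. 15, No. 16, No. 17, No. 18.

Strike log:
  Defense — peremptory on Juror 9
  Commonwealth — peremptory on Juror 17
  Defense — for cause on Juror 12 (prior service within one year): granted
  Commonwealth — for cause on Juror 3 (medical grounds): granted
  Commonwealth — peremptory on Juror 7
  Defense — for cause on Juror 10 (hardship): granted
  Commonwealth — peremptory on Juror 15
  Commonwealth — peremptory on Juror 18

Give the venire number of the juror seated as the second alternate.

Removed: #3, #7, #9, #10, #12, #15, #17, #18.
Filling seats in venire order through position 8: #1, #2, #4, #5, #6, #8, #11, #13.
So alternate 2 is #13.

13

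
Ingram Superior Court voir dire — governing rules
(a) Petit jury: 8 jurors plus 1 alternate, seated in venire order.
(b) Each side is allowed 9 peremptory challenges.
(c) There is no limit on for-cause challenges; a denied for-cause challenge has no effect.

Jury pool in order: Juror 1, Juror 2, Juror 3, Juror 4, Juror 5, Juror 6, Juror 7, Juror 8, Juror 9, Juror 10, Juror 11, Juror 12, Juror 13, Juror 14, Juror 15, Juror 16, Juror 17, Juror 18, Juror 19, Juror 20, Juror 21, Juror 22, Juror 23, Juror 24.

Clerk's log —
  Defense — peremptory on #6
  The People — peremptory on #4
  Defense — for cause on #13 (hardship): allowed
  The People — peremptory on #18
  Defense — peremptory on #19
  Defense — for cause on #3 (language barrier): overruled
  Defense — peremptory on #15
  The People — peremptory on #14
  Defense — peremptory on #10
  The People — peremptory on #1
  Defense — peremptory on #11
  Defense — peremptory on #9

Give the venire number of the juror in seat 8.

Removed: #1, #4, #6, #9, #10, #11, #13, #14, #15, #18, #19. (#3 stays — for-cause denied.)
Filling seats in venire order through position 8: #2, #3, #5, #7, #8, #12, #16, #17.
So seat 8 is #17.

17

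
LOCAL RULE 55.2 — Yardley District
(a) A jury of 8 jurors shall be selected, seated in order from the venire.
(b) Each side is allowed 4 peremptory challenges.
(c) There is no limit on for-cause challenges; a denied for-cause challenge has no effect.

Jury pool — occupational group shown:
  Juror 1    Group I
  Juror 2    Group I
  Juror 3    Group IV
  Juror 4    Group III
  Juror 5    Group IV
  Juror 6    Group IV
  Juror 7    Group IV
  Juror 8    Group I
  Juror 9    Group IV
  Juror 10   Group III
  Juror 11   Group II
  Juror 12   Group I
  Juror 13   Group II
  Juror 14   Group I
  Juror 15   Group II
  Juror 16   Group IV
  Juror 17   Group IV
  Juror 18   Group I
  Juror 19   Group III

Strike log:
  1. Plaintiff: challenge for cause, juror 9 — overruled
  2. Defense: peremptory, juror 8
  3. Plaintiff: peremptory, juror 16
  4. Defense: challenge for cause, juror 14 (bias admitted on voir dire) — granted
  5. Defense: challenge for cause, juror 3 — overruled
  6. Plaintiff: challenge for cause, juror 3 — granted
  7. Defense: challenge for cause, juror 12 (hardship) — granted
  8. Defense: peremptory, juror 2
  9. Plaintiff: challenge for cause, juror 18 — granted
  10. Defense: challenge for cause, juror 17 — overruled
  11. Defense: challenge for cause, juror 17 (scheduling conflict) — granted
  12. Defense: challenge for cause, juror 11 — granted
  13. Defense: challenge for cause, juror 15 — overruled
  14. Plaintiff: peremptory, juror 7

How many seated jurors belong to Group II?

Removed: #2, #3, #7, #8, #11, #12, #14, #16, #17, #18.
Seated jurors 1–8: #1, #4, #5, #6, #9, #10, #13, #15.
Of those, in Group II: #13, #15 → 2.

2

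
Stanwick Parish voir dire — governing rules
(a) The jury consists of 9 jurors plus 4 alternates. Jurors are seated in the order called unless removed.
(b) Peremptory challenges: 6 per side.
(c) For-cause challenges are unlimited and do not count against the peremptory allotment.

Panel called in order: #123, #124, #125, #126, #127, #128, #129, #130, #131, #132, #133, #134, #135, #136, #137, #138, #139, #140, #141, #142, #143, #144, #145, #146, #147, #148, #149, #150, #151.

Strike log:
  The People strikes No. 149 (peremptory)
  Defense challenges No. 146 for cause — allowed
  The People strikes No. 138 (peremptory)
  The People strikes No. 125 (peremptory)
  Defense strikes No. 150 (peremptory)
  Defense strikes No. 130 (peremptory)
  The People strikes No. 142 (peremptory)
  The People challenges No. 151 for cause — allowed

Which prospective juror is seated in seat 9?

Removed: #125, #130, #138, #142, #146, #149, #150, #151.
Seating in order: seats 1–9 → #123, #124, #126, #127, #128, #129, #131, #132, #133; alternates → #134, #135, #136, #137.
So seat 9 is #133.

133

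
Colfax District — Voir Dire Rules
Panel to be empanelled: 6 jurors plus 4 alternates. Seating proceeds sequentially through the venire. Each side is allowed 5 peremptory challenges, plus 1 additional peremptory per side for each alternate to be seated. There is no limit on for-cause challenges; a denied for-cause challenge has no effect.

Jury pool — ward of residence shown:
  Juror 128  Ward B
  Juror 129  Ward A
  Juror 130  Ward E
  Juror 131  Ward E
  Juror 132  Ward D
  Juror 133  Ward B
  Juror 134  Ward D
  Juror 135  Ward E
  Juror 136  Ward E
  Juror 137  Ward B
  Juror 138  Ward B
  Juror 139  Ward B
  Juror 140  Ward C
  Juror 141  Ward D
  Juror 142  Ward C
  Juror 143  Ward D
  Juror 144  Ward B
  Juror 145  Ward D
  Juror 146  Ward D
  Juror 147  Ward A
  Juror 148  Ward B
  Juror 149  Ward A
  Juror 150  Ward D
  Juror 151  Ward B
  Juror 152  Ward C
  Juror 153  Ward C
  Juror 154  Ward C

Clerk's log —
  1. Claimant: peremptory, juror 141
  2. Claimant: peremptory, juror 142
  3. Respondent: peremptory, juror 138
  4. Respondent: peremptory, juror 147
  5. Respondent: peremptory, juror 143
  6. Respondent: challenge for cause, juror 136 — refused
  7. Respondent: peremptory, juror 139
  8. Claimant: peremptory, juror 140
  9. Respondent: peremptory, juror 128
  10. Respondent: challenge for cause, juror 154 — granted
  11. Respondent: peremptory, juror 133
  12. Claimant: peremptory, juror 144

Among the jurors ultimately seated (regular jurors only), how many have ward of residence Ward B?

0

Removed: #128, #133, #138, #139, #140, #141, #142, #143, #144, #147, #154.
Seated jurors 1–6: #129, #130, #131, #132, #134, #135 (alternates #136, #137, #145, #146 not counted).
None of those are in Ward B → 0.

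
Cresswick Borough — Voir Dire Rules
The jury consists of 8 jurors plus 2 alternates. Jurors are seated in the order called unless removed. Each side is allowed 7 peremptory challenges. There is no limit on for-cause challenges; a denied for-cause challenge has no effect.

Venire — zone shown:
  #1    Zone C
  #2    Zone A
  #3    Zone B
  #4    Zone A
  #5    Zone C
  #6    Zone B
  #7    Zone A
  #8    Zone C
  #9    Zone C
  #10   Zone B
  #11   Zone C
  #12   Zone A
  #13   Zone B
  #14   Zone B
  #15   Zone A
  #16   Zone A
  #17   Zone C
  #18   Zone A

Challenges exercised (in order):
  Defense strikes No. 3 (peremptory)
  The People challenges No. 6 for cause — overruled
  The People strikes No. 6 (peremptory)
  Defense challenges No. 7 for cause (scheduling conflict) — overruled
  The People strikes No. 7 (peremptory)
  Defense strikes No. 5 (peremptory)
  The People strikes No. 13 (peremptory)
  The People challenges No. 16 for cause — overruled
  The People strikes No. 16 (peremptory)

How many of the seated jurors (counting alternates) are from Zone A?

4

Removed: #3, #5, #6, #7, #13, #16.
Seated (10 incl. alternates): #1, #2, #4, #8, #9, #10, #11, #12, #14, #15.
Of those, in Zone A: #2, #4, #12, #15 → 4.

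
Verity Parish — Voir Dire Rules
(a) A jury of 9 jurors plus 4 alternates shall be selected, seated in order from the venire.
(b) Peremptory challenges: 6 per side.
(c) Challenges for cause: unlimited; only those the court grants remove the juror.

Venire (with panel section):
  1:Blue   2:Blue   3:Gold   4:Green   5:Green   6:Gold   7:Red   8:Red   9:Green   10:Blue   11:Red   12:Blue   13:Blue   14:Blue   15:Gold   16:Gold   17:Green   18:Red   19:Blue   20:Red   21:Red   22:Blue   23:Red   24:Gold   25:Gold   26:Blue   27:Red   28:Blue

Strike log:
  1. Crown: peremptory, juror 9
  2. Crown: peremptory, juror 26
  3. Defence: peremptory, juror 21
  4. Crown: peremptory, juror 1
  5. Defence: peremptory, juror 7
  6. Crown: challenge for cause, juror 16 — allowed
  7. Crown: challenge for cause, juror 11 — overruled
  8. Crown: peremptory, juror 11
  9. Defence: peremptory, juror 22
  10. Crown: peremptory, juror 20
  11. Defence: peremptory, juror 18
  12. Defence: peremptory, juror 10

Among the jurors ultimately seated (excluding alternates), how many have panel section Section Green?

2

Removed: #1, #7, #9, #10, #11, #16, #18, #20, #21, #22, #26.
Seated jurors 1–9: #2, #3, #4, #5, #6, #8, #12, #13, #14 (alternates #15, #17, #19, #23 not counted).
Of those, in Section Green: #4, #5 → 2.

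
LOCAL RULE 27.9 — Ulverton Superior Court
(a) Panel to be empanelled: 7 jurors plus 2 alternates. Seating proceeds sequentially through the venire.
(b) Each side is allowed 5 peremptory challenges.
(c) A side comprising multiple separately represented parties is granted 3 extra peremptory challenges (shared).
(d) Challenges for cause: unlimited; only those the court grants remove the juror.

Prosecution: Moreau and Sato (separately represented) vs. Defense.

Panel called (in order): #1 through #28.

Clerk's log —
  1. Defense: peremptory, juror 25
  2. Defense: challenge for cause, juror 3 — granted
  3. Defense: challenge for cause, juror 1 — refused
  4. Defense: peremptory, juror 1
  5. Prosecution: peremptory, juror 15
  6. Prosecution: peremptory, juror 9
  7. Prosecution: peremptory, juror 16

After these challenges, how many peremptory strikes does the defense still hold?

Defense allotment: 5.
Defense peremptories used: #25, #1 — 2 (for-cause on #3, #1 don't count).
Remaining: 5 − 2 = 3.

3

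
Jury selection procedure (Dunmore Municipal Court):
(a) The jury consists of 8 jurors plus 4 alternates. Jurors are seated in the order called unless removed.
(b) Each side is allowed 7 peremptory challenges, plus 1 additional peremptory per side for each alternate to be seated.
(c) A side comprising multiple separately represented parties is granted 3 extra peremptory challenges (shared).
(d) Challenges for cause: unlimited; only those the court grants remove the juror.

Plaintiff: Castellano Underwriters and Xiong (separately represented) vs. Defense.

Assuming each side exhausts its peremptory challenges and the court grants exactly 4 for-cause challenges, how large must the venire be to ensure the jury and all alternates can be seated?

41

Seats to fill: 8 + 4 alternates = 12.
Peremptories — Plaintiff: 7 + 1×4 + 3 = 14; Defense: 7 + 1×4 = 11; total 25.
For-cause removals: 4.
Minimum venire: 12 + 25 + 4 = 41.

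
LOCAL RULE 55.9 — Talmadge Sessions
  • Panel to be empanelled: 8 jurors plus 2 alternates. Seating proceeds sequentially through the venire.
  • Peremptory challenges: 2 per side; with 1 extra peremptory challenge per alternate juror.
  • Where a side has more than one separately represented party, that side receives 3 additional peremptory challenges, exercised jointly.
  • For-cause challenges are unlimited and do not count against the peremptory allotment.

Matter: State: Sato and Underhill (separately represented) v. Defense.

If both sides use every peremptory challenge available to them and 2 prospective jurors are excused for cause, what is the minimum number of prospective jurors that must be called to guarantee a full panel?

Seats to fill: 8 + 2 alternates = 10.
Peremptories — State: 2 + 1×2 + 3 = 7; Defense: 2 + 1×2 = 4; total 11.
For-cause removals: 2.
Minimum venire: 10 + 11 + 2 = 23.

23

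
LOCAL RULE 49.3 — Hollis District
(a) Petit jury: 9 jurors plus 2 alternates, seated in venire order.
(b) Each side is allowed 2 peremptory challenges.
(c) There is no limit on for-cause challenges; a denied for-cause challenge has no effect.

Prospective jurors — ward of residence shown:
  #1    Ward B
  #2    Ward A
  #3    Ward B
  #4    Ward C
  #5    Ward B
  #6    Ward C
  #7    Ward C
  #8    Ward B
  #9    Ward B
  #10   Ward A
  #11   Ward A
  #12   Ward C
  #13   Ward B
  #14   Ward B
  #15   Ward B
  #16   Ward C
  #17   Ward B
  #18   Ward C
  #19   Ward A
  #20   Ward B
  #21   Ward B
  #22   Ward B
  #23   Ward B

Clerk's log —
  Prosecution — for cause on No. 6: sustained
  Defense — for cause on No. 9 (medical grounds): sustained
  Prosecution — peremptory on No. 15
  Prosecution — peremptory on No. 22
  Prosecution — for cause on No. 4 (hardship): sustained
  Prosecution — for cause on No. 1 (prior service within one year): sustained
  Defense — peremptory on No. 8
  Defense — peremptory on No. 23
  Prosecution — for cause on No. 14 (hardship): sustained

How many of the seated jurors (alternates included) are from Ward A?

Removed: #1, #4, #6, #8, #9, #14, #15, #22, #23.
Seated (11 incl. alternates): #2, #3, #5, #7, #10, #11, #12, #13, #16, #17, #18.
Of those, in Ward A: #2, #10, #11 → 3.

3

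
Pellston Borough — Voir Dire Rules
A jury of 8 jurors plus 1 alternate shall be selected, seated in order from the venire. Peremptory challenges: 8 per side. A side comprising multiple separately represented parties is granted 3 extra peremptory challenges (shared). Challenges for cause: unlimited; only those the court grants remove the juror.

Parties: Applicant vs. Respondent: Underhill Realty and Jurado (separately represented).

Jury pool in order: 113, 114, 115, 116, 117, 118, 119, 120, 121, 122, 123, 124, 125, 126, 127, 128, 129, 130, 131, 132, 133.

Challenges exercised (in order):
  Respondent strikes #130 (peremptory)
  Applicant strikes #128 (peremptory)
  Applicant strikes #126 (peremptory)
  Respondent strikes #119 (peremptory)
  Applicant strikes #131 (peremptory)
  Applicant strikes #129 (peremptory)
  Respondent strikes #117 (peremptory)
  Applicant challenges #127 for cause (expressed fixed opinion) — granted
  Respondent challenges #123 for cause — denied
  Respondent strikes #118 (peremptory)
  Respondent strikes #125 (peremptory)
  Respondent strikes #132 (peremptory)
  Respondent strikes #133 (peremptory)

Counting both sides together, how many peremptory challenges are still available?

8

Applicant allotment: 8. Respondent allotment: 8 base + 3 multi-party = 11.
Applicant peremptories used: #128, #126, #131, #129 — 4 (the for-cause on #127 doesn't count).
Respondent peremptories used: #130, #119, #117, #118, #125, #132, #133 — 7 (the for-cause on #123 doesn't count).
Remaining: (8 − 4) + (11 − 7) = 8.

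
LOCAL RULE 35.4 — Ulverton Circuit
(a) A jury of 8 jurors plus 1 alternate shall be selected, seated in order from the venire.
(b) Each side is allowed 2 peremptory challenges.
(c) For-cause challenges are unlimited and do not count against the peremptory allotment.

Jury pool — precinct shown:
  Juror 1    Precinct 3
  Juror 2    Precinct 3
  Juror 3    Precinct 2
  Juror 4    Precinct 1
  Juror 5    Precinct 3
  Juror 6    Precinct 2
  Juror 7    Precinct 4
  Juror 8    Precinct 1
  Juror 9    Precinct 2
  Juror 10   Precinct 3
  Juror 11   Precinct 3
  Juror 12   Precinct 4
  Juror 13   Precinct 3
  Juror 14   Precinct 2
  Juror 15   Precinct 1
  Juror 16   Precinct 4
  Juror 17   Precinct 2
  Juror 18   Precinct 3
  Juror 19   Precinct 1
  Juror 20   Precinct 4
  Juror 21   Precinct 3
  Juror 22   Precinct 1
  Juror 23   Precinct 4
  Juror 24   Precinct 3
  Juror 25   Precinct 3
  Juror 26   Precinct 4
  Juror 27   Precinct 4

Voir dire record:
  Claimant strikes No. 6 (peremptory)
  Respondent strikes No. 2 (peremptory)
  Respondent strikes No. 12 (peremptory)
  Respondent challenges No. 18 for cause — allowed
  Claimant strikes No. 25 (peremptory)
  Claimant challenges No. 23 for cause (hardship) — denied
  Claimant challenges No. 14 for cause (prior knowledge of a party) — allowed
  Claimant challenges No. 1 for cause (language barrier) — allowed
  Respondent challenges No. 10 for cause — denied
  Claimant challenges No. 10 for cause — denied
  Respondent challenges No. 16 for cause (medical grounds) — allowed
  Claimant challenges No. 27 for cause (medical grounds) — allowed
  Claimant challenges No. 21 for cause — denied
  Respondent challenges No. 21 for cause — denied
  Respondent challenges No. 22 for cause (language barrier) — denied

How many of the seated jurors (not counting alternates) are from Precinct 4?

1

Removed: #1, #2, #6, #12, #14, #16, #18, #25, #27.
Seated jurors 1–8: #3, #4, #5, #7, #8, #9, #10, #11 (alternates #13 not counted).
Of those, in Precinct 4: #7 → 1.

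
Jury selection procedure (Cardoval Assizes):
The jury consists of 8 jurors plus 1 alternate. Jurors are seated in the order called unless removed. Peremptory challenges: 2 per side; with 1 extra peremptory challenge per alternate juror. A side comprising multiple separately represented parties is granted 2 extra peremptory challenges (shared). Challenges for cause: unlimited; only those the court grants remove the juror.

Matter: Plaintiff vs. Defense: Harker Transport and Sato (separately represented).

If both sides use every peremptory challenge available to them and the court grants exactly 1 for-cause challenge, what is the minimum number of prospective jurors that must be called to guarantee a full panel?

18

Seats to fill: 8 + 1 alternates = 9.
Peremptories — Plaintiff: 2 + 1×1 = 3; Defense: 2 + 1×1 + 2 = 5; total 8.
For-cause removals: 1.
Minimum venire: 9 + 8 + 1 = 18.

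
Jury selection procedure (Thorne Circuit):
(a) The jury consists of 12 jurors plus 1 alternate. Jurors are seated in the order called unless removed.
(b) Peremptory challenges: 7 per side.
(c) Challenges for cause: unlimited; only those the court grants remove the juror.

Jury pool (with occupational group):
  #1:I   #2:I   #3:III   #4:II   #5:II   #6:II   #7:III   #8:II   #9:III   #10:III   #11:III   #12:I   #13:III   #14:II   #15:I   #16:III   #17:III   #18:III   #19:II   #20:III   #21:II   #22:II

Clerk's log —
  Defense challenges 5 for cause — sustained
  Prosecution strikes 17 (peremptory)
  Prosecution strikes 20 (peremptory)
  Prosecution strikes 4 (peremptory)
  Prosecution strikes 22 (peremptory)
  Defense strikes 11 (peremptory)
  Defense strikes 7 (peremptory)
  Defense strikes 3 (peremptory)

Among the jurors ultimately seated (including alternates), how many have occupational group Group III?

5

Removed: #3, #4, #5, #7, #11, #17, #20, #22.
Seated (13 incl. alternates): #1, #2, #6, #8, #9, #10, #12, #13, #14, #15, #16, #18, #19.
Of those, in Group III: #9, #10, #13, #16, #18 → 5.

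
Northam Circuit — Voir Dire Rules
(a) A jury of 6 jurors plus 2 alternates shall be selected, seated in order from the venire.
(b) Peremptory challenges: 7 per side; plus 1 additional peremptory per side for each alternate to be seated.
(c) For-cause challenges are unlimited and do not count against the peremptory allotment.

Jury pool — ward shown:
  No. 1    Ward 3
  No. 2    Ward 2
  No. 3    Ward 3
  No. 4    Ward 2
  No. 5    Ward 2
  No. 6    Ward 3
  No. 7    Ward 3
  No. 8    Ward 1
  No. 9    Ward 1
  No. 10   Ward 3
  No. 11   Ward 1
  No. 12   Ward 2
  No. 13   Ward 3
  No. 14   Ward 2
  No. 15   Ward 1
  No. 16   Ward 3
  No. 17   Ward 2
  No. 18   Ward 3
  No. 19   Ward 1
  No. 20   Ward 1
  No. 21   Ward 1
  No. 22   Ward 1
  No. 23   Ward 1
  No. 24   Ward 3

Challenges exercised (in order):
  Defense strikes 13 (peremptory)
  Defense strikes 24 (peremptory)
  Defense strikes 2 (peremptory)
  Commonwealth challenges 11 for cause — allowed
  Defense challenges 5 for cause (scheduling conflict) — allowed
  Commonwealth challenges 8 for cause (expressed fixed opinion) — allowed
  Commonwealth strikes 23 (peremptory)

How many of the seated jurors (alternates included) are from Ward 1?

Removed: #2, #5, #8, #11, #13, #23, #24.
Seated (8 incl. alternates): #1, #3, #4, #6, #7, #9, #10, #12.
Of those, in Ward 1: #9 → 1.

1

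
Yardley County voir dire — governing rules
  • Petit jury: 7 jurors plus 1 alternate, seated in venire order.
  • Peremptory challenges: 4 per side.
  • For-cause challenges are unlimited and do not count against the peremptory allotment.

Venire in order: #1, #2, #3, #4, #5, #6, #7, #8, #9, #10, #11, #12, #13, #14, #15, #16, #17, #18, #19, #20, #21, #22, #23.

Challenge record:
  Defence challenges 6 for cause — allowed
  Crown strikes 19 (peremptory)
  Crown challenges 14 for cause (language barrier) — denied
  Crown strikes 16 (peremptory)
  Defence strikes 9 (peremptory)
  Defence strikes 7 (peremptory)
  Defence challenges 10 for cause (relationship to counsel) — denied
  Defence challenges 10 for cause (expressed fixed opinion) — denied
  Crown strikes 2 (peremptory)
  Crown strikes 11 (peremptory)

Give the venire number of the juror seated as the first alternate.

13

Removed: #2, #6, #7, #9, #11, #16, #19. (#10, #14 stay — for-cause denied.)
Filling seats in venire order through position 8: #1, #3, #4, #5, #8, #10, #12, #13.
So alternate 1 is #13.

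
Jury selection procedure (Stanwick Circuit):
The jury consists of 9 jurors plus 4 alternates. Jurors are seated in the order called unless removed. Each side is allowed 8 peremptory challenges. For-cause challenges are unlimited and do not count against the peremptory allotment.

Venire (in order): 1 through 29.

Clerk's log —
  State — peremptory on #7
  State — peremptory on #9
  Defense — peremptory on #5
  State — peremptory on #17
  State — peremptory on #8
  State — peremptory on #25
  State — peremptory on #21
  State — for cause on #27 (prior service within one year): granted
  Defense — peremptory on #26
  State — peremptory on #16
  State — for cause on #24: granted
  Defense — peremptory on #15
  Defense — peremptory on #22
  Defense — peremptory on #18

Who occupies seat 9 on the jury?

Removed: #5, #7, #8, #9, #15, #16, #17, #18, #21, #22, #24, #25, #26, #27.
Seating in order: seats 1–9 → #1, #2, #3, #4, #6, #10, #11, #12, #13; alternates → #14, #19, #20, #23.
So seat 9 is #13.

13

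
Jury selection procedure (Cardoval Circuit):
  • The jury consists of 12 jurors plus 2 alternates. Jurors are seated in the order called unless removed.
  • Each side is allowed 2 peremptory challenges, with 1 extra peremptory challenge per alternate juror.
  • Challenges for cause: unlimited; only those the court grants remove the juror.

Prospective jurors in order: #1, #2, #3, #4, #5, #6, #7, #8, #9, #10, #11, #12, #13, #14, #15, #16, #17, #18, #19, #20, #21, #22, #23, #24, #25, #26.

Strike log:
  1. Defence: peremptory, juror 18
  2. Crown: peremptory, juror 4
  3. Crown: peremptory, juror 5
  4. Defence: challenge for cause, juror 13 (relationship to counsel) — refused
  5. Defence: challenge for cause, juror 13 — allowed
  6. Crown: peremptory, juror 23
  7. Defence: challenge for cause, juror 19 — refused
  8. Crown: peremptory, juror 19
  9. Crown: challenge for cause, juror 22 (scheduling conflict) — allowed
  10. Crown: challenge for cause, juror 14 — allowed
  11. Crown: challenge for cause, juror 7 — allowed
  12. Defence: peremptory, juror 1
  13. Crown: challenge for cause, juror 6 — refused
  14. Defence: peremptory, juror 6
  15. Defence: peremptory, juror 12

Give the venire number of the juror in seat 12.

Removed: #1, #4, #5, #6, #7, #12, #13, #14, #18, #19, #22, #23.
Seating in order: seats 1–12 → #2, #3, #8, #9, #10, #11, #15, #16, #17, #20, #21, #24; alternates → #25, #26.
So seat 12 is #24.

24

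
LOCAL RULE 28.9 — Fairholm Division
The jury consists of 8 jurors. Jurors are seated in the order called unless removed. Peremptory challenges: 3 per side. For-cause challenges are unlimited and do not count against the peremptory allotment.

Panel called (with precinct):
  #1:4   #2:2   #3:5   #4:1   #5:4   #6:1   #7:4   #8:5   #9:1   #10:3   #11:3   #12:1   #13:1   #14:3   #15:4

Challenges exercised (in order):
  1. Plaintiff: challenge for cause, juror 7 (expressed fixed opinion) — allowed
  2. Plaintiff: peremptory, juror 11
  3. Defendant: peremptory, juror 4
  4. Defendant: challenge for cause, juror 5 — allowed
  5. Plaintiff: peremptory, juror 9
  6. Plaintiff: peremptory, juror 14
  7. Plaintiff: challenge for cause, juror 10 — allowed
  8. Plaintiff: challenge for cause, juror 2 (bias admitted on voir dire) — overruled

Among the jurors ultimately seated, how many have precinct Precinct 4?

Removed: #4, #5, #7, #9, #10, #11, #14.
Seated jurors 1–8: #1, #2, #3, #6, #8, #12, #13, #15.
Of those, in Precinct 4: #1, #15 → 2.

2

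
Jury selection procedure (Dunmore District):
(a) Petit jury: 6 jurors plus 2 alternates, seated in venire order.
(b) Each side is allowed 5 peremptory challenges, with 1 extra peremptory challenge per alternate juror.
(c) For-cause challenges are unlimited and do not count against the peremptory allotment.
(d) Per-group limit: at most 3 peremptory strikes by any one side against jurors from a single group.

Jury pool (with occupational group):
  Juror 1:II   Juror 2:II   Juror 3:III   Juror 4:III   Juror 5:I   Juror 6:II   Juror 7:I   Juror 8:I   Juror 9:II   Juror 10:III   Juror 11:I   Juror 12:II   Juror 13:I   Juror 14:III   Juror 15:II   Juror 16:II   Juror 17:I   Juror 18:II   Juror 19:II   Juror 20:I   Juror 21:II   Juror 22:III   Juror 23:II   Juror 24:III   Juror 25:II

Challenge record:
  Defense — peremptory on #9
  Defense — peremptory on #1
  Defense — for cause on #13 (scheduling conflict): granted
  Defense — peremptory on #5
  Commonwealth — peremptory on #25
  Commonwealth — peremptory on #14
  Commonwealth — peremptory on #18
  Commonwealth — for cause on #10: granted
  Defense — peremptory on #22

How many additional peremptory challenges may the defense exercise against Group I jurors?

2

Defense peremptories so far: #9, #1, #5, #22 — 4 of 7 used, 3 left overall.
Against Group I: #5 — 1 used; per-group cap 3 leaves 2.
Binding limit: min(3, 2) = 2.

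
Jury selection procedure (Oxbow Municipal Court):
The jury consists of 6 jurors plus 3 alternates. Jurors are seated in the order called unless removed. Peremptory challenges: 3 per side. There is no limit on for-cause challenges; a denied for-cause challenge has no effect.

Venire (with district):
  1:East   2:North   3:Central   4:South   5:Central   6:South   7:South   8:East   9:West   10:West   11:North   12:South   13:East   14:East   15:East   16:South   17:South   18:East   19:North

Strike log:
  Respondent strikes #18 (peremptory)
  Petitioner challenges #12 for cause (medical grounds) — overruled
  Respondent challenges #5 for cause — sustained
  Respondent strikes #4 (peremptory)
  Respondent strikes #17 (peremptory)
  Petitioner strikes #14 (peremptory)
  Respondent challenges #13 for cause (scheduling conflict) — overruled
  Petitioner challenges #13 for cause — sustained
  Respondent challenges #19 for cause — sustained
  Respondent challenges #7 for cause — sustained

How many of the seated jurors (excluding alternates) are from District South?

Removed: #4, #5, #7, #13, #14, #17, #18, #19.
Seated jurors 1–6: #1, #2, #3, #6, #8, #9 (alternates #10, #11, #12 not counted).
Of those, in District South: #6 → 1.

1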